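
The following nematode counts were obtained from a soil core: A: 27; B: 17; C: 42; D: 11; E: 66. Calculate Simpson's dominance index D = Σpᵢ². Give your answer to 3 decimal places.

0.273

Total N = 27+17+42+11+66 = 163, so the proportions are 0.16564, 0.10429, 0.25767, 0.06748, 0.40491 (working shown to 5 dp, full precision carried).
D = 0.16564² + 0.10429² + 0.25767² + 0.06748² + 0.40491² = 0.02744 + 0.01088 + 0.06639 + 0.00455 + 0.16395 = 0.27321.
To 3 decimal places, D = 0.273.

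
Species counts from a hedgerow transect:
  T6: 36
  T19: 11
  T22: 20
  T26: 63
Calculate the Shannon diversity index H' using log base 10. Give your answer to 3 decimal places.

Total N = 36+11+20+63 = 130, so the proportions are 0.27692, 0.08462, 0.15385, 0.48462 (working shown to 5 dp, full precision carried).
Each pᵢ log₁₀ pᵢ term: 0.27692×(-0.55764)=-0.15442, 0.08462×(-1.07255)=-0.09075, 0.15385×(-0.81291)=-0.12506, 0.48462×(-0.31460)=-0.15246.
Sum = -0.52270, so H' = 0.523.

0.523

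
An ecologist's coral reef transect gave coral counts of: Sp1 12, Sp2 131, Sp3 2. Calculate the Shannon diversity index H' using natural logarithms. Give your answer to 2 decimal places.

0.36

Total N = 12+131+2 = 145, so the proportions are 0.0828, 0.9034, 0.0138 (working shown to 4 dp, full precision carried).
Each pᵢ ln pᵢ term: 0.0828×(-2.4918)=-0.2062, 0.9034×(-0.1015)=-0.0917, 0.0138×(-4.2836)=-0.0591.
Sum = -0.3570, so H' = 0.36.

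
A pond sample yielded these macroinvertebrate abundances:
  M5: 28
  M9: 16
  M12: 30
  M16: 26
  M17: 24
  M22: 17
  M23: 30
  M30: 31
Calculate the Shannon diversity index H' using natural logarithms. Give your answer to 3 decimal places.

Total N = 28+16+30+26+24+17+30+31 = 202, so the proportions are 0.13861, 0.07921, 0.14851, 0.12871, 0.11881, 0.08416, 0.14851, 0.15347 (working shown to 5 dp, full precision carried).
Each pᵢ ln pᵢ term: 0.13861×(-1.97606)=-0.27391, 0.07921×(-2.53568)=-0.20085, 0.14851×(-1.90707)=-0.28323, 0.12871×(-2.05017)=-0.26388, 0.11881×(-2.13021)=-0.25309, 0.08416×(-2.47505)=-0.20830, 0.14851×(-1.90707)=-0.28323, 0.15347×(-1.87428)=-0.28764.
Sum = -2.05412, so H' = 2.054.

2.054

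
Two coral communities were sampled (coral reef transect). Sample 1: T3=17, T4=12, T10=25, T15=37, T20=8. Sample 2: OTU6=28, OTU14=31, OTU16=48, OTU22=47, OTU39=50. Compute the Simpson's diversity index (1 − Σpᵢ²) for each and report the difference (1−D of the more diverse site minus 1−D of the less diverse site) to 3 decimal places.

Sample 1: N=99, proportions 0.17172, 0.12121, 0.25253, 0.37374, 0.08081, giving 1−D = 0.74584 (working shown to 5 dp, full precision carried).
Sample 2: N=204, proportions 0.13725, 0.15196, 0.23529, 0.23039, 0.2451, giving 1−D = 0.78955.
Difference = |0.74584 − 0.78955| = 0.04371, i.e. 0.044 to 3 decimal places.

0.044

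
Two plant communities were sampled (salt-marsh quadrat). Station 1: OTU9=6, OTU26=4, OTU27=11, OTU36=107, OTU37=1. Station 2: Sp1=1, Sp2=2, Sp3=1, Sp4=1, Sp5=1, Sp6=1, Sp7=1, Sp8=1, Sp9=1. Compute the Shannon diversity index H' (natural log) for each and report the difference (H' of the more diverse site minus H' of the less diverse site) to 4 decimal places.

1.5109

Station 1: N=129, proportions 0.046512, 0.031008, 0.085271, 0.829457, 0.007752, giving H' = 0.653105 (working shown to 6 dp, full precision carried).
Station 2: N=10, proportions 0.1, 0.2, 0.1, 0.1, 0.1, 0.1, 0.1, 0.1, 0.1, giving H' = 2.163956.
Difference = |0.653105 − 2.163956| = 1.510851, i.e. 1.5109 to 4 decimal places.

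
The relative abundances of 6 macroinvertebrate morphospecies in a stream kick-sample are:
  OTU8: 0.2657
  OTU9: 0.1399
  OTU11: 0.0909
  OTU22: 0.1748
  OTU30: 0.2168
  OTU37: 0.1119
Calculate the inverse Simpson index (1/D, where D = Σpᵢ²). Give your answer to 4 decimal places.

5.3048

D = 0.2657² + 0.1399² + 0.0909² + 0.1748² + 0.2168² + 0.1119² = 0.07059649 + 0.01957201 + 0.00826281 + 0.03055504 + 0.04700224 + 0.01252161 = 0.18851020 (working shown to 8 dp, full precision carried).
So 1/D = 5.304753, i.e. 5.3048 to 4 decimal places.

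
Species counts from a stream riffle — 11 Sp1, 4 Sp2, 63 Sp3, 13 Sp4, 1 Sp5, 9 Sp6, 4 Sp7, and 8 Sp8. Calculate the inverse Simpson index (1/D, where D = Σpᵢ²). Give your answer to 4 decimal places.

Total N = 11+4+63+13+1+9+4+8 = 113, so the proportions are 0.0973451, 0.0353982, 0.5575221, 0.1150442, 0.0088496, 0.079646, 0.0353982, 0.0707965 (working shown to 7 dp, full precision carried).
D = 0.0973451² + 0.0353982² + 0.5575221² + 0.1150442² + 0.0088496² + 0.079646² + 0.0353982² + 0.0707965² = 0.0094761 + 0.0012530 + 0.3108309 + 0.0132352 + 0.0000783 + 0.0063435 + 0.0012530 + 0.0050121 = 0.3474822.
So 1/D = 2.877845, i.e. 2.8778 to 4 decimal places.

2.8778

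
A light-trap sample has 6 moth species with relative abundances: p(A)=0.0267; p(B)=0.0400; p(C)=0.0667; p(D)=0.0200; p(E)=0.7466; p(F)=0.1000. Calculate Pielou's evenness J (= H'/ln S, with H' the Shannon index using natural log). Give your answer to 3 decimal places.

0.521

H' = −Σ pᵢ ln pᵢ = −((-0.09674) + (-0.12876) + (-0.18059) + (-0.07824) + (-0.21818) + (-0.23026)) = 0.93276 (working shown to 5 dp, full precision carried).
With S = 6 species, ln S = 1.79176, so J = 0.93276/1.79176 = 0.52058, i.e. 0.521 to 3 decimal places.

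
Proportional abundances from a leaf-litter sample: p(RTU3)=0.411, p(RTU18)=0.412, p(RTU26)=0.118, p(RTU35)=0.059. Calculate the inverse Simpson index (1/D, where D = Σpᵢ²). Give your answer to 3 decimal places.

2.808

D = 0.411² + 0.412² + 0.118² + 0.059² = 0.168921 + 0.169744 + 0.013924 + 0.003481 = 0.356070 (working shown to 6 dp, full precision carried).
So 1/D = 2.80844, i.e. 2.808 to 3 decimal places.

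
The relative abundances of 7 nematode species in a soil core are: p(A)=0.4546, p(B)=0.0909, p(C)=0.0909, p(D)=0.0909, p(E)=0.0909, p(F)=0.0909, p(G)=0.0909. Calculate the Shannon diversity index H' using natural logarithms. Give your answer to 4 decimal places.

Each pᵢ ln pᵢ term (working shown to 6 dp, full precision carried): 0.4546×(-0.788337)=-0.358378, 0.0909×(-2.397995)=-0.217978, 0.0909×(-2.397995)=-0.217978, 0.0909×(-2.397995)=-0.217978, 0.0909×(-2.397995)=-0.217978, 0.0909×(-2.397995)=-0.217978, 0.0909×(-2.397995)=-0.217978.
Sum = -1.666245, so H' = 1.6662.

1.6662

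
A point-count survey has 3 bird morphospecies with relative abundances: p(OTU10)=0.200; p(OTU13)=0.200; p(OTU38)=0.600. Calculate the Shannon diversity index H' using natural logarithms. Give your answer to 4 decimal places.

0.9503

Each pᵢ ln pᵢ term (working shown to 6 dp, full precision carried): 0.2×(-1.609438)=-0.321888, 0.2×(-1.609438)=-0.321888, 0.6×(-0.510826)=-0.306495.
Sum = -0.950271, so H' = 0.9503.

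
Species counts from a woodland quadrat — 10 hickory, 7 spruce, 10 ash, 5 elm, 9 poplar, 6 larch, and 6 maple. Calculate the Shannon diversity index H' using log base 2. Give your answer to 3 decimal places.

Total N = 10+7+10+5+9+6+6 = 53, so the proportions are 0.18868, 0.13208, 0.18868, 0.09434, 0.16981, 0.11321, 0.11321 (working shown to 5 dp, full precision carried).
Each pᵢ log₂ pᵢ term: 0.18868×(-2.40599)=-0.45396, 0.13208×(-2.92057)=-0.38574, 0.18868×(-2.40599)=-0.45396, 0.09434×(-3.40599)=-0.32132, 0.16981×(-2.55800)=-0.43438, 0.11321×(-3.14296)=-0.35581, 0.11321×(-3.14296)=-0.35581.
Sum = -2.76097, so H' = 2.761.

2.761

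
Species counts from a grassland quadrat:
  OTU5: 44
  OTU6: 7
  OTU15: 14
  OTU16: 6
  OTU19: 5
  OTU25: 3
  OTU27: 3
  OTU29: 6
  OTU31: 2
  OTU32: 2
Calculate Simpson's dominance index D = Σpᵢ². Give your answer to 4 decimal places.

Total N = 44+7+14+6+5+3+3+6+2+2 = 92, so the proportions are 0.478261, 0.076087, 0.152174, 0.065217, 0.054348, 0.032609, 0.032609, 0.065217, 0.021739, 0.021739 (working shown to 6 dp, full precision carried).
D = 0.478261² + 0.076087² + 0.152174² + 0.065217² + 0.054348² + 0.032609² + 0.032609² + 0.065217² + 0.021739² + 0.021739² = 0.228733 + 0.005789 + 0.023157 + 0.004253 + 0.002954 + 0.001063 + 0.001063 + 0.004253 + 0.000473 + 0.000473 = 0.272212.
To 4 decimal places, D = 0.2722.

0.2722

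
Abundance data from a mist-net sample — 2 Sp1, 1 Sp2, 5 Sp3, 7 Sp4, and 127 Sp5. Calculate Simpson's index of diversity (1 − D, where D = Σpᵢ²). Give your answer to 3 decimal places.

Total N = 2+1+5+7+127 = 142, so the proportions are 0.01408, 0.00704, 0.03521, 0.0493, 0.89437 (working shown to 5 dp, full precision carried).
D = 0.01408² + 0.00704² + 0.03521² + 0.0493² + 0.89437² = 0.00020 + 0.00005 + 0.00124 + 0.00243 + 0.79989 = 0.80381.
So 1 − D = 0.19619, i.e. 0.196 to 3 decimal places.

0.196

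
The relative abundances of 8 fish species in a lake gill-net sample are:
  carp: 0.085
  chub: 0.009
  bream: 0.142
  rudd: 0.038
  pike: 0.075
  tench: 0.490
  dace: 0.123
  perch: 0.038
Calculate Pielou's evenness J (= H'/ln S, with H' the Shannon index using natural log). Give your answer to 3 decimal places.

0.759

H' = −Σ pᵢ ln pᵢ = −((-0.20953) + (-0.04239) + (-0.27717) + (-0.12427) + (-0.19427) + (-0.34954) + (-0.25776) + (-0.12427)) = 1.57920 (working shown to 5 dp, full precision carried).
With S = 8 species, ln S = 2.07944, so J = 1.57920/2.07944 = 0.75944, i.e. 0.759 to 3 decimal places.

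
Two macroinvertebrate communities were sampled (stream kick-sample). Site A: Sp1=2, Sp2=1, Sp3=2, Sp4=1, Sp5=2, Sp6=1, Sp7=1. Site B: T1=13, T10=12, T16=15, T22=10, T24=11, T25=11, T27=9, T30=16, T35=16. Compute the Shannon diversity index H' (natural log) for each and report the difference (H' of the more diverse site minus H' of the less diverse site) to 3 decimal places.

0.291

Site A: N=10, proportions 0.2, 0.1, 0.2, 0.1, 0.2, 0.1, 0.1, giving H' = 1.886697 (working shown to 6 dp, full precision carried).
Site B: N=113, proportions 0.115044, 0.106195, 0.132743, 0.088496, 0.097345, 0.097345, 0.079646, 0.141593, 0.141593, giving H' = 2.178172.
Difference = |1.886697 − 2.178172| = 0.291475, i.e. 0.291 to 3 decimal places.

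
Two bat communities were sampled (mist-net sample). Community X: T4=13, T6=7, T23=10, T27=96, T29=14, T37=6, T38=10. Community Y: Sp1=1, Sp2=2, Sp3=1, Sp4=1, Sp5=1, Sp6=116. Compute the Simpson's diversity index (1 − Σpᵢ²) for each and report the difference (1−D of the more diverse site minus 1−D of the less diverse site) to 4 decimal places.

0.4992

Community X: N=156, proportions 0.083333, 0.044872, 0.064103, 0.615385, 0.089744, 0.038462, 0.064103, giving 1−D = 0.594592 (working shown to 6 dp, full precision carried).
Community Y: N=122, proportions 0.008197, 0.016393, 0.008197, 0.008197, 0.008197, 0.95082, giving 1−D = 0.095404.
Difference = |0.594592 − 0.095404| = 0.499188, i.e. 0.4992 to 4 decimal places.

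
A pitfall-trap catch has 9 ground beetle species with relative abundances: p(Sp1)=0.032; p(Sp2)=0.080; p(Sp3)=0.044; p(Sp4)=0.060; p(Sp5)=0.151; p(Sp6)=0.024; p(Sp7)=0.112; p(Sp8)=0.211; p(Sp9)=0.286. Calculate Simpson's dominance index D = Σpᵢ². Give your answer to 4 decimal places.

D = 0.032² + 0.08² + 0.044² + 0.06² + 0.151² + 0.024² + 0.112² + 0.211² + 0.286² = 0.001024 + 0.006400 + 0.001936 + 0.003600 + 0.022801 + 0.000576 + 0.012544 + 0.044521 + 0.081796 = 0.175198 (working shown to 6 dp, full precision carried).
To 4 decimal places, D = 0.1752.

0.1752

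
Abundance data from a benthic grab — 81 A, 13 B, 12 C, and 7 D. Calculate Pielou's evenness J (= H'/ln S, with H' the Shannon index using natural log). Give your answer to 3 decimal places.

Total N = 81+13+12+7 = 113, so the proportions are 0.71681, 0.11504, 0.10619, 0.06195 (working shown to 5 dp, full precision carried).
H' = −Σ pᵢ ln pᵢ = −((-0.23866) + (-0.24878) + (-0.23814) + (-0.17230)) = 0.89787.
With S = 4 species, ln S = 1.38629, so J = 0.89787/1.38629 = 0.64768, i.e. 0.648 to 3 decimal places.

0.648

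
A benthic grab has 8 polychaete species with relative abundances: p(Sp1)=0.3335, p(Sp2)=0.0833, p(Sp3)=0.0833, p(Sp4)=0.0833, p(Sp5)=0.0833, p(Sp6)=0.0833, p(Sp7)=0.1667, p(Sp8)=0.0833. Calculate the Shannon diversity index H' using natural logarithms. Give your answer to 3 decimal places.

1.907

Each pᵢ ln pᵢ term (working shown to 5 dp, full precision carried): 0.3335×(-1.09811)=-0.36622, 0.0833×(-2.48531)=-0.20703, 0.0833×(-2.48531)=-0.20703, 0.0833×(-2.48531)=-0.20703, 0.0833×(-2.48531)=-0.20703, 0.0833×(-2.48531)=-0.20703, 0.1667×(-1.79156)=-0.29865, 0.0833×(-2.48531)=-0.20703.
Sum = -1.90703, so H' = 1.907.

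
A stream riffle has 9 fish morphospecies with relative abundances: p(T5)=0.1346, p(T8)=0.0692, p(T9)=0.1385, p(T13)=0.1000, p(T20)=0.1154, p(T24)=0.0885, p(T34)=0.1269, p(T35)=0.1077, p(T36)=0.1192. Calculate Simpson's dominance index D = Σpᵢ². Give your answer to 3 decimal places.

0.115

D = 0.1346² + 0.0692² + 0.1385² + 0.1² + 0.1154² + 0.0885² + 0.1269² + 0.1077² + 0.1192² = 0.01812 + 0.00479 + 0.01918 + 0.01000 + 0.01332 + 0.00783 + 0.01610 + 0.01160 + 0.01421 = 0.11515 (working shown to 5 dp, full precision carried).
To 3 decimal places, D = 0.115.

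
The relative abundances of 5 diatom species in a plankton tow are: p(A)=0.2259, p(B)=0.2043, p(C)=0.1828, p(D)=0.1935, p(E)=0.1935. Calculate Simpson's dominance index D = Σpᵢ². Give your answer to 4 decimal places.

D = 0.2259² + 0.2043² + 0.1828² + 0.1935² + 0.1935² = 0.051031 + 0.041738 + 0.033416 + 0.037442 + 0.037442 = 0.201070 (working shown to 6 dp, full precision carried).
To 4 decimal places, D = 0.2011.

0.2011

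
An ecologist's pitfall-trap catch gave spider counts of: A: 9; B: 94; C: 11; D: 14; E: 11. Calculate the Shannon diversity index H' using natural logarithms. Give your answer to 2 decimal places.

1.07

Total N = 9+94+11+14+11 = 139, so the proportions are 0.0647, 0.6763, 0.0791, 0.1007, 0.0791 (working shown to 4 dp, full precision carried).
Each pᵢ ln pᵢ term: 0.0647×(-2.7372)=-0.1772, 0.6763×(-0.3912)=-0.2645, 0.0791×(-2.5366)=-0.2007, 0.1007×(-2.2954)=-0.2312, 0.0791×(-2.5366)=-0.2007.
Sum = -1.0744, so H' = 1.07.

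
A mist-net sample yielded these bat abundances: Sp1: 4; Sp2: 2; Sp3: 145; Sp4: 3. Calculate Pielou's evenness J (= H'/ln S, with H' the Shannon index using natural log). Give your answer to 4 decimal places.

0.2053

Total N = 4+2+145+3 = 154, so the proportions are 0.025974, 0.012987, 0.941558, 0.019481 (working shown to 6 dp, full precision carried).
H' = −Σ pᵢ ln pᵢ = −((-0.094822) + (-0.056413) + (-0.056700) + (-0.076721)) = 0.284656.
With S = 4 species, ln S = 1.386294, so J = 0.284656/1.386294 = 0.205336, i.e. 0.2053 to 4 decimal places.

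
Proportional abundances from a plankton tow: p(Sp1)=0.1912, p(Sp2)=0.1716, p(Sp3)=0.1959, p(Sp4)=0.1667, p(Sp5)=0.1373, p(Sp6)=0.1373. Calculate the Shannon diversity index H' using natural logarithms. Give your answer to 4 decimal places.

1.7820

Each pᵢ ln pᵢ term (working shown to 6 dp, full precision carried): 0.1912×(-1.654435)=-0.316328, 0.1716×(-1.762589)=-0.302460, 0.1959×(-1.630151)=-0.319347, 0.1667×(-1.791559)=-0.298653, 0.1373×(-1.985587)=-0.272621, 0.1373×(-1.985587)=-0.272621.
Sum = -1.782030, so H' = 1.7820.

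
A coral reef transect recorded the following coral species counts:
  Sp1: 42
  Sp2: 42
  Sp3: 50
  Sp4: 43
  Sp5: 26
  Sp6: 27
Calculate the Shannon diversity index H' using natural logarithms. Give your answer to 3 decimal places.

1.764

Total N = 42+42+50+43+26+27 = 230, so the proportions are 0.18261, 0.18261, 0.21739, 0.18696, 0.11304, 0.11739 (working shown to 5 dp, full precision carried).
Each pᵢ ln pᵢ term: 0.18261×(-1.70041)=-0.31051, 0.18261×(-1.70041)=-0.31051, 0.21739×(-1.52606)=-0.33175, 0.18696×(-1.67688)=-0.31350, 0.11304×(-2.17998)=-0.24643, 0.11739×(-2.14224)=-0.25148.
Sum = -1.76419, so H' = 1.764.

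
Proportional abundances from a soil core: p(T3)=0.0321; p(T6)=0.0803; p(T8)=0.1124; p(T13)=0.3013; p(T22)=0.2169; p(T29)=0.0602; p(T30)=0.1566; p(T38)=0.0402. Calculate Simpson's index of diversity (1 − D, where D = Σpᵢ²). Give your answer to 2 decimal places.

0.81

D = 0.0321² + 0.0803² + 0.1124² + 0.3013² + 0.2169² + 0.0602² + 0.1566² + 0.0402² = 0.0010 + 0.0064 + 0.0126 + 0.0908 + 0.0470 + 0.0036 + 0.0245 + 0.0016 = 0.1877 (working shown to 4 dp, full precision carried).
So 1 − D = 0.8123, i.e. 0.81 to 2 decimal places.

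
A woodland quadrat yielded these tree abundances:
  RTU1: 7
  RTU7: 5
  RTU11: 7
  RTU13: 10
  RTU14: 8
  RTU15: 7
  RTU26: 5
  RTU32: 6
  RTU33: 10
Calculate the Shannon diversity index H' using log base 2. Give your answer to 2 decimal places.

Total N = 7+5+7+10+8+7+5+6+10 = 65, so the proportions are 0.1077, 0.0769, 0.1077, 0.1538, 0.1231, 0.1077, 0.0769, 0.0923, 0.1538 (working shown to 4 dp, full precision carried).
Each pᵢ log₂ pᵢ term: 0.1077×(-3.2150)=-0.3462, 0.0769×(-3.7004)=-0.2846, 0.1077×(-3.2150)=-0.3462, 0.1538×(-2.7004)=-0.4155, 0.1231×(-3.0224)=-0.3720, 0.1077×(-3.2150)=-0.3462, 0.0769×(-3.7004)=-0.2846, 0.0923×(-3.4374)=-0.3173, 0.1538×(-2.7004)=-0.4155.
Sum = -3.1282, so H' = 3.13.

3.13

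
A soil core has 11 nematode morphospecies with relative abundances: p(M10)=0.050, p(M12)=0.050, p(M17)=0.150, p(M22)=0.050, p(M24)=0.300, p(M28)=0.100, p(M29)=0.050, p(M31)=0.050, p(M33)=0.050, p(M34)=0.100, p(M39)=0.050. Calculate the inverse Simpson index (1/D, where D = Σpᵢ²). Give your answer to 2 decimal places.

6.67

D = 0.05² + 0.05² + 0.15² + 0.05² + 0.3² + 0.1² + 0.05² + 0.05² + 0.05² + 0.1² + 0.05² = 0.002500 + 0.002500 + 0.022500 + 0.002500 + 0.090000 + 0.010000 + 0.002500 + 0.002500 + 0.002500 + 0.010000 + 0.002500 = 0.150000 (working shown to 6 dp, full precision carried).
So 1/D = 6.6667, i.e. 6.67 to 2 decimal places.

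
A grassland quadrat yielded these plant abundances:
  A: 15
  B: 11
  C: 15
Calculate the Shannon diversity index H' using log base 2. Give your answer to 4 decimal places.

1.5707

Total N = 15+11+15 = 41, so the proportions are 0.365854, 0.268293, 0.365854 (working shown to 6 dp, full precision carried).
Each pᵢ log₂ pᵢ term: 0.365854×(-1.450661)=-0.530730, 0.268293×(-1.898120)=-0.509252, 0.365854×(-1.450661)=-0.530730.
Sum = -1.570711, so H' = 1.5707.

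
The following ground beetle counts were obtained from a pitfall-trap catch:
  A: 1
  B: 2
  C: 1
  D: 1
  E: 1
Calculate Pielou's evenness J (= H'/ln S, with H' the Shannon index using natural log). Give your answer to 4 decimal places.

0.9697

Total N = 1+2+1+1+1 = 6, so the proportions are 0.166667, 0.333333, 0.166667, 0.166667, 0.166667 (working shown to 6 dp, full precision carried).
H' = −Σ pᵢ ln pᵢ = −((-0.298627) + (-0.366204) + (-0.298627) + (-0.298627) + (-0.298627)) = 1.560710.
With S = 5 species, ln S = 1.609438, so J = 1.560710/1.609438 = 0.969724, i.e. 0.9697 to 4 decimal places.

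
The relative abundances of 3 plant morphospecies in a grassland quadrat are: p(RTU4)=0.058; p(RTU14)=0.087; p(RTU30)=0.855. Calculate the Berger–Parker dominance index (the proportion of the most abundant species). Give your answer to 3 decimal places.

The largest proportion is 0.855, i.e. d = 0.855 to 3 decimal places.

0.855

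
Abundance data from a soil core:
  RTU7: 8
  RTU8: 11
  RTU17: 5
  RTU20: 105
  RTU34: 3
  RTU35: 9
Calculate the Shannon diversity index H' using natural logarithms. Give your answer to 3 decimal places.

Total N = 8+11+5+105+3+9 = 141, so the proportions are 0.05674, 0.07801, 0.03546, 0.74468, 0.02128, 0.06383 (working shown to 5 dp, full precision carried).
Each pᵢ ln pᵢ term: 0.05674×(-2.86932)=-0.16280, 0.07801×(-2.55086)=-0.19900, 0.03546×(-3.33932)=-0.11842, 0.74468×(-0.29480)=-0.21953, 0.02128×(-3.85015)=-0.08192, 0.06383×(-2.75154)=-0.17563.
Sum = -0.95730, so H' = 0.957.

0.957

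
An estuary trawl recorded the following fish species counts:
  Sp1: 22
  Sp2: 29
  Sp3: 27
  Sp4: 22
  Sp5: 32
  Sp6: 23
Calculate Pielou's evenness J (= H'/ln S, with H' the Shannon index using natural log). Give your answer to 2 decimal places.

Total N = 22+29+27+22+32+23 = 155, so the proportions are 0.1419, 0.1871, 0.1742, 0.1419, 0.2065, 0.1484 (working shown to 4 dp, full precision carried).
H' = −Σ pᵢ ln pᵢ = −((-0.2771) + (-0.3136) + (-0.3044) + (-0.2771) + (-0.3257) + (-0.2831)) = 1.7811.
With S = 6 species, ln S = 1.7918, so J = 1.7811/1.7918 = 0.9940, i.e. 0.99 to 2 decimal places.

0.99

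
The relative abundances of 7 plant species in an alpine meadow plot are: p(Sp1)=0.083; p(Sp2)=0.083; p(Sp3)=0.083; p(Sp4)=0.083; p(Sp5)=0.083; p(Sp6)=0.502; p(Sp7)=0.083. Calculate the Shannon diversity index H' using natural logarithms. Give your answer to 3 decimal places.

Each pᵢ ln pᵢ term (working shown to 5 dp, full precision carried): 0.083×(-2.48891)=-0.20658, 0.083×(-2.48891)=-0.20658, 0.083×(-2.48891)=-0.20658, 0.083×(-2.48891)=-0.20658, 0.083×(-2.48891)=-0.20658, 0.502×(-0.68916)=-0.34596, 0.083×(-2.48891)=-0.20658.
Sum = -1.58544, so H' = 1.585.

1.585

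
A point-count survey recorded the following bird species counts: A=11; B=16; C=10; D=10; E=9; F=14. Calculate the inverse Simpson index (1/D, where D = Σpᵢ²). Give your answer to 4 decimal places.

Total N = 11+16+10+10+9+14 = 70, so the proportions are 0.15714286, 0.22857143, 0.14285714, 0.14285714, 0.12857143, 0.2 (working shown to 8 dp, full precision carried).
D = 0.15714286² + 0.22857143² + 0.14285714² + 0.14285714² + 0.12857143² + 0.2² = 0.02469388 + 0.05224490 + 0.02040816 + 0.02040816 + 0.01653061 + 0.04000000 = 0.17428571.
So 1/D = 5.737705, i.e. 5.7377 to 4 decimal places.

5.7377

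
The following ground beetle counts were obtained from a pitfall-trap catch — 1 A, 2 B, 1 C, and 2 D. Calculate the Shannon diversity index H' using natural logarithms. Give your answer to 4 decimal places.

Total N = 1+2+1+2 = 6, so the proportions are 0.166667, 0.333333, 0.166667, 0.333333 (working shown to 6 dp, full precision carried).
Each pᵢ ln pᵢ term: 0.166667×(-1.791759)=-0.298627, 0.333333×(-1.098612)=-0.366204, 0.166667×(-1.791759)=-0.298627, 0.333333×(-1.098612)=-0.366204.
Sum = -1.329661, so H' = 1.3297.

1.3297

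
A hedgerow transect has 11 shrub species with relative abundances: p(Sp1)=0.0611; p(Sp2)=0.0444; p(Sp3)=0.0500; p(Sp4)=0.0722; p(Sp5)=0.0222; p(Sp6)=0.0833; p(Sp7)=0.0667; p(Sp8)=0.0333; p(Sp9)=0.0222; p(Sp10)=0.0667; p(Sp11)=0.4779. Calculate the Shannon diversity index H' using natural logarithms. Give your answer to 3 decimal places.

1.852

Each pᵢ ln pᵢ term (working shown to 5 dp, full precision carried): 0.0611×(-2.79524)=-0.17079, 0.0444×(-3.11452)=-0.13828, 0.05×(-2.99573)=-0.14979, 0.0722×(-2.62832)=-0.18976, 0.0222×(-3.80766)=-0.08453, 0.0833×(-2.48531)=-0.20703, 0.0667×(-2.70755)=-0.18059, 0.0333×(-3.40220)=-0.11329, 0.0222×(-3.80766)=-0.08453, 0.0667×(-2.70755)=-0.18059, 0.4779×(-0.73835)=-0.35286.
Sum = -1.85205, so H' = 1.852.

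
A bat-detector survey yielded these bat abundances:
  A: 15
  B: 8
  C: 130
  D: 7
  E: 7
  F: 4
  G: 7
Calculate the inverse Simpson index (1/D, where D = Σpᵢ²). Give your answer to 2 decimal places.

1.83

Total N = 15+8+130+7+7+4+7 = 178, so the proportions are 0.08427, 0.04494, 0.73034, 0.03933, 0.03933, 0.02247, 0.03933 (working shown to 5 dp, full precision carried).
D = 0.08427² + 0.04494² + 0.73034² + 0.03933² + 0.03933² + 0.02247² + 0.03933² = 0.00710 + 0.00202 + 0.53339 + 0.00155 + 0.00155 + 0.00050 + 0.00155 = 0.54766.
So 1/D = 1.8260, i.e. 1.83 to 2 decimal places.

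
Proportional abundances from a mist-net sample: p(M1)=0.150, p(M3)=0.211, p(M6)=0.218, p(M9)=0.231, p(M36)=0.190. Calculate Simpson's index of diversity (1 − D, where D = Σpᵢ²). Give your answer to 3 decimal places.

0.796

D = 0.15² + 0.211² + 0.218² + 0.231² + 0.19² = 0.02250 + 0.04452 + 0.04752 + 0.05336 + 0.03610 = 0.20401 (working shown to 5 dp, full precision carried).
So 1 − D = 0.79599, i.e. 0.796 to 3 decimal places.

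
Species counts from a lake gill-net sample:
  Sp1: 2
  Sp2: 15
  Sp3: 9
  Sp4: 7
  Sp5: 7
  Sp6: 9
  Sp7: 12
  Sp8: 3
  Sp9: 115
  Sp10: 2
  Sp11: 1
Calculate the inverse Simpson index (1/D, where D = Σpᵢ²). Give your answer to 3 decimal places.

2.388

Total N = 2+15+9+7+7+9+12+3+115+2+1 = 182, so the proportions are 0.010989, 0.082418, 0.049451, 0.038462, 0.038462, 0.049451, 0.065934, 0.016484, 0.631868, 0.010989, 0.005495 (working shown to 6 dp, full precision carried).
D = 0.010989² + 0.082418² + 0.049451² + 0.038462² + 0.038462² + 0.049451² + 0.065934² + 0.016484² + 0.631868² + 0.010989² + 0.005495² = 0.000121 + 0.006793 + 0.002445 + 0.001479 + 0.001479 + 0.002445 + 0.004347 + 0.000272 + 0.399257 + 0.000121 + 0.000030 = 0.418790.
So 1/D = 2.38783, i.e. 2.388 to 3 decimal places.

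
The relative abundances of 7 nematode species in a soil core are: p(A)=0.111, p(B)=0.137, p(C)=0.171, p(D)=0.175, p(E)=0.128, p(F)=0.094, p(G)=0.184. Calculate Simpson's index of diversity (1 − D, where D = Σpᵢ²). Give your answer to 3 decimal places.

0.850

D = 0.111² + 0.137² + 0.171² + 0.175² + 0.128² + 0.094² + 0.184² = 0.01232 + 0.01877 + 0.02924 + 0.03062 + 0.01638 + 0.00884 + 0.03386 = 0.15003 (working shown to 5 dp, full precision carried).
So 1 − D = 0.84997, i.e. 0.850 to 3 decimal places.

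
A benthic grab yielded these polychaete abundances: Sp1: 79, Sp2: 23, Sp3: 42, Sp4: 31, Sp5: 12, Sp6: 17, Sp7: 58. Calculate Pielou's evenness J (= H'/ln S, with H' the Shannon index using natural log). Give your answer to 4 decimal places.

0.9114

Total N = 79+23+42+31+12+17+58 = 262, so the proportions are 0.301527, 0.087786, 0.160305, 0.118321, 0.045802, 0.064885, 0.221374 (working shown to 6 dp, full precision carried).
H' = −Σ pᵢ ln pᵢ = −((-0.361499) + (-0.213571) + (-0.293467) + (-0.252538) + (-0.141226) + (-0.177470) + (-0.333810)) = 1.773582.
With S = 7 species, ln S = 1.945910, so J = 1.773582/1.945910 = 0.911441, i.e. 0.9114 to 4 decimal places.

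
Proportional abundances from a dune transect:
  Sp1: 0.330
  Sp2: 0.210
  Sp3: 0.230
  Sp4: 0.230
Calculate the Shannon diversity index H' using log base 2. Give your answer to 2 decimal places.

Each pᵢ log₂ pᵢ term (working shown to 4 dp, full precision carried): 0.33×(-1.5995)=-0.5278, 0.21×(-2.2515)=-0.4728, 0.23×(-2.1203)=-0.4877, 0.23×(-2.1203)=-0.4877.
Sum = -1.9760, so H' = 1.98.

1.98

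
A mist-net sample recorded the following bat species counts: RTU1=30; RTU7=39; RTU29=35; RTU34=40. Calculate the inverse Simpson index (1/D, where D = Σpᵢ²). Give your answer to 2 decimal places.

Total N = 30+39+35+40 = 144, so the proportions are 0.208333, 0.270833, 0.243056, 0.277778 (working shown to 6 dp, full precision carried).
D = 0.208333² + 0.270833² + 0.243056² + 0.277778² = 0.043403 + 0.073351 + 0.059076 + 0.077160 = 0.252990.
So 1/D = 3.9527, i.e. 3.95 to 2 decimal places.

3.95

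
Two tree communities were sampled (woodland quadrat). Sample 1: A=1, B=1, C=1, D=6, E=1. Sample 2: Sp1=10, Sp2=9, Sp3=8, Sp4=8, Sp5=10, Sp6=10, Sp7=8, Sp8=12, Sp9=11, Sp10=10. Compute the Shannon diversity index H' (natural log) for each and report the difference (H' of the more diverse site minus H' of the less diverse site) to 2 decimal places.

Sample 1: N=10, proportions 0.1, 0.1, 0.1, 0.6, 0.1, giving H' = 1.2275 (working shown to 4 dp, full precision carried).
Sample 2: N=96, proportions 0.1042, 0.0938, 0.0833, 0.0833, 0.1042, 0.1042, 0.0833, 0.125, 0.1146, 0.1042, giving H' = 2.2937.
Difference = |1.2275 − 2.2937| = 1.0662, i.e. 1.07 to 2 decimal places.

1.07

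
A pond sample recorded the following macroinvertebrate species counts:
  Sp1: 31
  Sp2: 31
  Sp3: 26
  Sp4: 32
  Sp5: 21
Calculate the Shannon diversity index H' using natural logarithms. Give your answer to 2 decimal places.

Total N = 31+31+26+32+21 = 141, so the proportions are 0.2199, 0.2199, 0.1844, 0.227, 0.1489 (working shown to 4 dp, full precision carried).
Each pᵢ ln pᵢ term: 0.2199×(-1.5148)=-0.3330, 0.2199×(-1.5148)=-0.3330, 0.1844×(-1.6907)=-0.3118, 0.227×(-1.4830)=-0.3366, 0.1489×(-1.9042)=-0.2836.
Sum = -1.5980, so H' = 1.60.

1.60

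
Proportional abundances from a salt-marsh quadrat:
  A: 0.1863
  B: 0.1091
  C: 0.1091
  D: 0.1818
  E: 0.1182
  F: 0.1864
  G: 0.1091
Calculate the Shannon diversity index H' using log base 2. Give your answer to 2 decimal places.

Each pᵢ log₂ pᵢ term (working shown to 4 dp, full precision carried): 0.1863×(-2.4243)=-0.4516, 0.1091×(-3.1963)=-0.3487, 0.1091×(-3.1963)=-0.3487, 0.1818×(-2.4596)=-0.4472, 0.1182×(-3.0807)=-0.3641, 0.1864×(-2.4235)=-0.4517, 0.1091×(-3.1963)=-0.3487.
Sum = -2.7608, so H' = 2.76.

2.76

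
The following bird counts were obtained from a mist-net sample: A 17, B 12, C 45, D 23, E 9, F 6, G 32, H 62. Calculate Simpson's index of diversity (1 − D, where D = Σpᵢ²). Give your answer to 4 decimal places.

Total N = 17+12+45+23+9+6+32+62 = 206, so the proportions are 0.082524, 0.058252, 0.218447, 0.11165, 0.043689, 0.029126, 0.15534, 0.300971 (working shown to 6 dp, full precision carried).
D = 0.082524² + 0.058252² + 0.218447² + 0.11165² + 0.043689² + 0.029126² + 0.15534² + 0.300971² = 0.006810 + 0.003393 + 0.047719 + 0.012466 + 0.001909 + 0.000848 + 0.024130 + 0.090583 = 0.187859.
So 1 − D = 0.812141, i.e. 0.8121 to 4 decimal places.

0.8121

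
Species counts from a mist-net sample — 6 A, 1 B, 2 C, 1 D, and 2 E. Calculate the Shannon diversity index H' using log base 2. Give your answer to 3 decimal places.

1.959

Total N = 6+1+2+1+2 = 12, so the proportions are 0.5, 0.08333, 0.16667, 0.08333, 0.16667 (working shown to 5 dp, full precision carried).
Each pᵢ log₂ pᵢ term: 0.5×(-1.00000)=-0.50000, 0.08333×(-3.58496)=-0.29875, 0.16667×(-2.58496)=-0.43083, 0.08333×(-3.58496)=-0.29875, 0.16667×(-2.58496)=-0.43083.
Sum = -1.95915, so H' = 1.959.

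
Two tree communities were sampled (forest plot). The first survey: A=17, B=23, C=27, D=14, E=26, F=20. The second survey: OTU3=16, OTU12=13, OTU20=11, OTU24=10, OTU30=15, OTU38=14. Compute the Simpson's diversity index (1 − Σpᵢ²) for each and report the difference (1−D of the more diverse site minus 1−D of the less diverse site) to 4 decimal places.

The first survey: N=127, proportions 0.133858, 0.181102, 0.212598, 0.110236, 0.204724, 0.15748, giving 1−D = 0.825222 (working shown to 6 dp, full precision carried).
The second survey: N=79, proportions 0.202532, 0.164557, 0.139241, 0.126582, 0.189873, 0.177215, giving 1−D = 0.829034.
Difference = |0.825222 − 0.829034| = 0.003812, i.e. 0.0038 to 4 decimal places.

0.0038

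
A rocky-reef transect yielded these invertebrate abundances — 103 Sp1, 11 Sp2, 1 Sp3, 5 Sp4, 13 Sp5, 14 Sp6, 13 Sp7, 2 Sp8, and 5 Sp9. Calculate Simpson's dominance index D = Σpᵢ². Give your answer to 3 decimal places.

Total N = 103+11+1+5+13+14+13+2+5 = 167, so the proportions are 0.61677, 0.06587, 0.00599, 0.02994, 0.07784, 0.08383, 0.07784, 0.01198, 0.02994 (working shown to 5 dp, full precision carried).
D = 0.61677² + 0.06587² + 0.00599² + 0.02994² + 0.07784² + 0.08383² + 0.07784² + 0.01198² + 0.02994² = 0.38040 + 0.00434 + 0.00004 + 0.00090 + 0.00606 + 0.00703 + 0.00606 + 0.00014 + 0.00090 = 0.40586.
To 3 decimal places, D = 0.406.

0.406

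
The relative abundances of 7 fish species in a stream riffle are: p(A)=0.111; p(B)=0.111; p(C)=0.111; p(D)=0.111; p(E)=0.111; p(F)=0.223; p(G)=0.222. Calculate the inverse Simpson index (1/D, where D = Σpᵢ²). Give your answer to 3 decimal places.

6.226

D = 0.111² + 0.111² + 0.111² + 0.111² + 0.111² + 0.223² + 0.222² = 0.0123210 + 0.0123210 + 0.0123210 + 0.0123210 + 0.0123210 + 0.0497290 + 0.0492840 = 0.1606180 (working shown to 7 dp, full precision carried).
So 1/D = 6.22595, i.e. 6.226 to 3 decimal places.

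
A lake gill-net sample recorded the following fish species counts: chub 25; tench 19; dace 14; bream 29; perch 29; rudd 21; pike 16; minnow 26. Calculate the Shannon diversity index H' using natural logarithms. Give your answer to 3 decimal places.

Total N = 25+19+14+29+29+21+16+26 = 179, so the proportions are 0.13966, 0.10615, 0.07821, 0.16201, 0.16201, 0.11732, 0.08939, 0.14525 (working shown to 5 dp, full precision carried).
Each pᵢ ln pᵢ term: 0.13966×(-1.96851)=-0.27493, 0.10615×(-2.24295)=-0.23808, 0.07821×(-2.54833)=-0.19931, 0.16201×(-1.82009)=-0.29487, 0.16201×(-1.82009)=-0.29487, 0.11732×(-2.14286)=-0.25140, 0.08939×(-2.41480)=-0.21585, 0.14525×(-1.92929)=-0.28023.
Sum = -2.04955, so H' = 2.050.

2.050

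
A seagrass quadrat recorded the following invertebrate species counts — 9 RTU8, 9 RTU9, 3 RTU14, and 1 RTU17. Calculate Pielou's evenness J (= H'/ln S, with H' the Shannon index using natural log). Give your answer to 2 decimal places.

0.82

Total N = 9+9+3+1 = 22, so the proportions are 0.4091, 0.4091, 0.1364, 0.0455 (working shown to 4 dp, full precision carried).
H' = −Σ pᵢ ln pᵢ = −((-0.3657) + (-0.3657) + (-0.2717) + (-0.1405)) = 1.1435.
With S = 4 species, ln S = 1.3863, so J = 1.1435/1.3863 = 0.8249, i.e. 0.82 to 2 decimal places.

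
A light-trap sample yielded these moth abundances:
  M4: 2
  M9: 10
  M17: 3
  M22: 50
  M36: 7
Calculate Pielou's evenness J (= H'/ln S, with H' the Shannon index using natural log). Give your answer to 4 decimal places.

Total N = 2+10+3+50+7 = 72, so the proportions are 0.027778, 0.138889, 0.041667, 0.694444, 0.097222 (working shown to 6 dp, full precision carried).
H' = −Σ pᵢ ln pᵢ = −((-0.099542) + (-0.274178) + (-0.132419) + (-0.253224) + (-0.226601)) = 0.985965.
With S = 5 species, ln S = 1.609438, so J = 0.985965/1.609438 = 0.612614, i.e. 0.6126 to 4 decimal places.

0.6126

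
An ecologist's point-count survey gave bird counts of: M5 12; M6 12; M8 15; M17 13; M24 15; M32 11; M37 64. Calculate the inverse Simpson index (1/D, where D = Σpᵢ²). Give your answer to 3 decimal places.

Total N = 12+12+15+13+15+11+64 = 142, so the proportions are 0.084507, 0.084507, 0.1056338, 0.0915493, 0.1056338, 0.0774648, 0.4507042 (working shown to 7 dp, full precision carried).
D = 0.084507² + 0.084507² + 0.1056338² + 0.0915493² + 0.1056338² + 0.0774648² + 0.4507042² = 0.0071414 + 0.0071414 + 0.0111585 + 0.0083813 + 0.0111585 + 0.0060008 + 0.2031343 = 0.2541162.
So 1/D = 3.93521, i.e. 3.935 to 3 decimal places.

3.935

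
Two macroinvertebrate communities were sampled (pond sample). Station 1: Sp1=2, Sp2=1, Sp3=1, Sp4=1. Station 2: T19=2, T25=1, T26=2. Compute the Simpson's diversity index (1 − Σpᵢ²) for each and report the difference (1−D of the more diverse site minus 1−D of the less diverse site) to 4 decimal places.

0.0800

Station 1: N=5, proportions 0.4, 0.2, 0.2, 0.2, giving 1−D = 0.720000 (working shown to 6 dp, full precision carried).
Station 2: N=5, proportions 0.4, 0.2, 0.4, giving 1−D = 0.640000.
Difference = |0.720000 − 0.640000| = 0.080000, i.e. 0.0800 to 4 decimal places.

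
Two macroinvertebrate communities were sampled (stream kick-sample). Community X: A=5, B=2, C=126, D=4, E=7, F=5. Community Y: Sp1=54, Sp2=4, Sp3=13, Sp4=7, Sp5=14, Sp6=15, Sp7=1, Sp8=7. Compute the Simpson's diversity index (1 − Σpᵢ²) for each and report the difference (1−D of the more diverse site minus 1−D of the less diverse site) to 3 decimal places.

0.447

Community X: N=149, proportions 0.03356, 0.01342, 0.84564, 0.02685, 0.04698, 0.03356, giving 1−D = 0.27954 (working shown to 5 dp, full precision carried).
Community Y: N=115, proportions 0.46957, 0.03478, 0.11304, 0.06087, 0.12174, 0.13043, 0.0087, 0.06087, giving 1−D = 0.72620.
Difference = |0.27954 − 0.72620| = 0.44666, i.e. 0.447 to 3 decimal places.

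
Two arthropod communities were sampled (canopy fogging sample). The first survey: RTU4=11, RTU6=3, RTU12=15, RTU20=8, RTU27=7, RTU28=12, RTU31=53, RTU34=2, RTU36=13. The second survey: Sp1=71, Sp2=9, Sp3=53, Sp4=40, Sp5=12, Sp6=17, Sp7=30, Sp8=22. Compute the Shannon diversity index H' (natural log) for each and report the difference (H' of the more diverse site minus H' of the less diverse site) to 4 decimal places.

0.0903

The first survey: N=124, proportions 0.0887097, 0.0241935, 0.1209677, 0.0645161, 0.0564516, 0.0967742, 0.4274194, 0.016129, 0.1048387, giving H' = 1.7918515 (working shown to 7 dp, full precision carried).
The second survey: N=254, proportions 0.2795276, 0.0354331, 0.2086614, 0.1574803, 0.0472441, 0.0669291, 0.1181102, 0.0866142, giving H' = 1.8821047.
Difference = |1.7918515 − 1.8821047| = 0.0902532, i.e. 0.0903 to 4 decimal places.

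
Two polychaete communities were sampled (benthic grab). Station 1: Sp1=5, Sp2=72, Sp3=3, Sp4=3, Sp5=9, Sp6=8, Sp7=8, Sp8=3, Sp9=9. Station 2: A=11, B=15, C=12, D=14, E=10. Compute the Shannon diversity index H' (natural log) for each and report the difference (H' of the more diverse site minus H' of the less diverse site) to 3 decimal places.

Station 1: N=120, proportions 0.0416667, 0.6, 0.025, 0.025, 0.075, 0.0666667, 0.0666667, 0.025, 0.075, giving H' = 1.4651937 (working shown to 7 dp, full precision carried).
Station 2: N=62, proportions 0.1774194, 0.2419355, 0.1935484, 0.2258065, 0.1612903, giving H' = 1.5982774.
Difference = |1.4651937 − 1.5982774| = 0.1330837, i.e. 0.133 to 3 decimal places.

0.133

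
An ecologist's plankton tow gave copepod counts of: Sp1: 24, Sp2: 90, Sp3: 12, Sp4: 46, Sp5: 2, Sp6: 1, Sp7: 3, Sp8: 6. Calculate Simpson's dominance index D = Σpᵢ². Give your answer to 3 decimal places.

Total N = 24+90+12+46+2+1+3+6 = 184, so the proportions are 0.13043, 0.48913, 0.06522, 0.25, 0.01087, 0.00543, 0.0163, 0.03261 (working shown to 5 dp, full precision carried).
D = 0.13043² + 0.48913² + 0.06522² + 0.25² + 0.01087² + 0.00543² + 0.0163² + 0.03261² = 0.01701 + 0.23925 + 0.00425 + 0.06250 + 0.00012 + 0.00003 + 0.00027 + 0.00106 = 0.32449.
To 3 decimal places, D = 0.324.

0.324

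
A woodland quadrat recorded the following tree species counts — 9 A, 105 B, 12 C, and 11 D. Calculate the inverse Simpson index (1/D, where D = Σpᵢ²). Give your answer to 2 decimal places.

Total N = 9+105+12+11 = 137, so the proportions are 0.06569, 0.76642, 0.08759, 0.08029 (working shown to 5 dp, full precision carried).
D = 0.06569² + 0.76642² + 0.08759² + 0.08029² = 0.00432 + 0.58740 + 0.00767 + 0.00645 = 0.60584.
So 1/D = 1.6506, i.e. 1.65 to 2 decimal places.

1.65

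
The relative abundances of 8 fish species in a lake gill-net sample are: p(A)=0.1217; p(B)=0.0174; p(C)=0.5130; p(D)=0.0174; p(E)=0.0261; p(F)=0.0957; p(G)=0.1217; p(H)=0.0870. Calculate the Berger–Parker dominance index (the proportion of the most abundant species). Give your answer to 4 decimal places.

0.5130

The largest proportion is 0.513, i.e. d = 0.5130 to 4 decimal places.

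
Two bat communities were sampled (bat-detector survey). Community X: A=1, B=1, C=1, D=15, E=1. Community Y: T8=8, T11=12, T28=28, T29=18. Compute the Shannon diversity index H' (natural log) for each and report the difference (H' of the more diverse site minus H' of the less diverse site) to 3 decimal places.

0.477

Community X: N=19, proportions 0.05263, 0.05263, 0.05263, 0.78947, 0.05263, giving H' = 0.80650 (working shown to 5 dp, full precision carried).
Community Y: N=66, proportions 0.12121, 0.18182, 0.42424, 0.27273, giving H' = 1.28385.
Difference = |0.80650 − 1.28385| = 0.47735, i.e. 0.477 to 3 decimal places.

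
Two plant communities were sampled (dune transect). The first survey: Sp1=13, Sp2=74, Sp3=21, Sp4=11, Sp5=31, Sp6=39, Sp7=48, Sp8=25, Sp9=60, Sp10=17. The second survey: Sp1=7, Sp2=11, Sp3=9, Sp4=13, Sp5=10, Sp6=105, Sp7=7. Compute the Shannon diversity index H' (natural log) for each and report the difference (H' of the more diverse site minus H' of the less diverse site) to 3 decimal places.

The first survey: N=339, proportions 0.03835, 0.21829, 0.06195, 0.03245, 0.09145, 0.11504, 0.14159, 0.07375, 0.17699, 0.05015, giving H' = 2.13395 (working shown to 5 dp, full precision carried).
The second survey: N=162, proportions 0.04321, 0.0679, 0.05556, 0.08025, 0.06173, 0.64815, 0.04321, giving H' = 1.27012.
Difference = |2.13395 − 1.27012| = 0.86383, i.e. 0.864 to 3 decimal places.

0.864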